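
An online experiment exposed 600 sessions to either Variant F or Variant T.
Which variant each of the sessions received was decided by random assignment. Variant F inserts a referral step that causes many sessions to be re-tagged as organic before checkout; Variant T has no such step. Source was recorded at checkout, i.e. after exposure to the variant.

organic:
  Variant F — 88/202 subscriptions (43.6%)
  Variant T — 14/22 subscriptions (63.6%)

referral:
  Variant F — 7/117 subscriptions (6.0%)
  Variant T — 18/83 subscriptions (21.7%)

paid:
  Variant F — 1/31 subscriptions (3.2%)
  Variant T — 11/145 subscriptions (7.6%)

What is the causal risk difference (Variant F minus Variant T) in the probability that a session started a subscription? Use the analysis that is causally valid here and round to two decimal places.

The stratified and pooled comparisons disagree (Variant T wins within each traffic source; Variant F wins overall), so the answer turns on the causal role of traffic source.
Traffic source is downstream of the variant. One should not condition on a consequence of treatment, so the overall rates are the right comparison.
The causal difference is the pooled difference: 0.274 − 0.172 = +0.102.

+0.10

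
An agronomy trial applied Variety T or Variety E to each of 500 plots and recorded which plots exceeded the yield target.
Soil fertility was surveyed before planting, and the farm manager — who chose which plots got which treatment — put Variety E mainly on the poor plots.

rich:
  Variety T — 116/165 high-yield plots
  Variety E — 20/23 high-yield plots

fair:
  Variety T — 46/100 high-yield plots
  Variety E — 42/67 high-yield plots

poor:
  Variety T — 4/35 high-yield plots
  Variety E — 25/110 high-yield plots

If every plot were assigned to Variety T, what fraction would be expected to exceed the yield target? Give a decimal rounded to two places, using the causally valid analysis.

Since soil fertility is a pre-existing factor (not a product of the variety) and it affects the outcome on its own, it is a confounder. The stratified rates, not the pooled rate, identify the causal effect.
Standardising Variety T to the population soil fertility mix: 0.376·116/165 + 0.334·46/100 + 0.290·4/35 = 0.451.

0.45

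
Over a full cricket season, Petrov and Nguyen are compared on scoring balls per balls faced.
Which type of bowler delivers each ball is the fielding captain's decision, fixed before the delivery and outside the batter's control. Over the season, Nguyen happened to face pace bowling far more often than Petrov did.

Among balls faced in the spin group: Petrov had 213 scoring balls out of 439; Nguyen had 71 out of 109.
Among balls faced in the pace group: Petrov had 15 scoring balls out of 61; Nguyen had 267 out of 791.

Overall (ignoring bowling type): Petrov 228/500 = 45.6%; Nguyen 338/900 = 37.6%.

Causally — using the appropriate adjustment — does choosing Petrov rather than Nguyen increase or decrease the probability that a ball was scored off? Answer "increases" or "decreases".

decreases

Bowling type satisfies the back-door criterion: it is not a descendant of the player, and it blocks the spurious path from player to outcome. Adjusting for it (i.e., using the within-bowling type rates) gives the causal effect.
Within each level — spin: 48.5% vs 65.1%; pace: 24.6% vs 33.8% — Nguyen is higher every time.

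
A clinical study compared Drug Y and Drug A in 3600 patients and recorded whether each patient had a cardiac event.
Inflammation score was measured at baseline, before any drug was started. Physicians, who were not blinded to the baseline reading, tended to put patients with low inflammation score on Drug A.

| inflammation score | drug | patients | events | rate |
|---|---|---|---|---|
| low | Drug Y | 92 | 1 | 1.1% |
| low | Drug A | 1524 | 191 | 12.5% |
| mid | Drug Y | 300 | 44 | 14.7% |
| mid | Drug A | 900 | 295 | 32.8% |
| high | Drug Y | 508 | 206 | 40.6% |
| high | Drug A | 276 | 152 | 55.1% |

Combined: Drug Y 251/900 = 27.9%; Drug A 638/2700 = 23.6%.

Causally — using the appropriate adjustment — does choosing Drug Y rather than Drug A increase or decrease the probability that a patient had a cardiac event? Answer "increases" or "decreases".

decreases

The inflammation score-specific comparison favours Drug Y throughout, but the pooled figures favour Drug A. The question is whether to condition on inflammation score.
Inflammation score is set before the drug has any effect — it is not caused by the drug — and it independently drives the outcome. That makes it a confounder, so the causal comparison is within inflammation score levels.
Within each level — low: 1.1% vs 12.5%; mid: 14.7% vs 32.8%; high: 40.6% vs 55.1% — Drug Y is lower every time.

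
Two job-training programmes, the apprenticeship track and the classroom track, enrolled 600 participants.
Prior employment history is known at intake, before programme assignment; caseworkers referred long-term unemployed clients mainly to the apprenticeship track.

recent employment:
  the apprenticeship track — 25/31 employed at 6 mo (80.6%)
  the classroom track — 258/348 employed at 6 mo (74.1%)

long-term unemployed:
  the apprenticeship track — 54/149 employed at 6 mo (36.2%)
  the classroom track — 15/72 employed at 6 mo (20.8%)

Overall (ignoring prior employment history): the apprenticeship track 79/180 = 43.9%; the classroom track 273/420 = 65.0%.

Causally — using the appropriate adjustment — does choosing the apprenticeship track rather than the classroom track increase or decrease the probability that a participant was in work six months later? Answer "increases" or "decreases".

increases

the apprenticeship track is higher inside every prior employment history stratum but the classroom track is higher in aggregate. Whether to stratify depends on how prior employment history relates to the programme.
Prior employment history is set before the programme has any effect — it is not caused by the programme — and it independently drives the outcome. That makes it a confounder, so the causal comparison is within prior employment history levels.
Within each level — recent employment: 80.6% vs 74.1%; long-term unemployed: 36.2% vs 20.8% — the apprenticeship track is higher every time.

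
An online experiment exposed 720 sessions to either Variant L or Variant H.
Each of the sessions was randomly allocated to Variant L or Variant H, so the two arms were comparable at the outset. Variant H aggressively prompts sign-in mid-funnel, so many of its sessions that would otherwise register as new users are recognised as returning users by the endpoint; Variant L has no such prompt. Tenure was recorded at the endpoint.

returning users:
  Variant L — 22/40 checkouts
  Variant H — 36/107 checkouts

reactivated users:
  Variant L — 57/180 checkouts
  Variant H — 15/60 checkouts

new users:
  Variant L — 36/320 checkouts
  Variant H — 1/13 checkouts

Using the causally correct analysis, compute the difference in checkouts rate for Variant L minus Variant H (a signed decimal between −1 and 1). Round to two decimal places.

-0.08

User tenure here is a post-treatment variable shaped by the variant; conditioning on it would introduce bias rather than remove it. The overall comparison is the causal one.
The causal difference is the pooled difference: 0.213 − 0.289 = -0.076.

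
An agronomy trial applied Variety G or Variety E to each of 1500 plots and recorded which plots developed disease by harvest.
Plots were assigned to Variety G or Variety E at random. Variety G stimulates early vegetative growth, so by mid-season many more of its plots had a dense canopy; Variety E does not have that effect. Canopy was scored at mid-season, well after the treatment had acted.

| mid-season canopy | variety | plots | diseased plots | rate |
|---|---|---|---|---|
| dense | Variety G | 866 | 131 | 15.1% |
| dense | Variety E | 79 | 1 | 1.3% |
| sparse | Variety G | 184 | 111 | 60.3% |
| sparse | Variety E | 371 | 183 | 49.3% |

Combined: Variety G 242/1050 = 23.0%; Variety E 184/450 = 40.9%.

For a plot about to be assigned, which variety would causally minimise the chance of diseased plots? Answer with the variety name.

Variety E is lower inside every mid-season canopy stratum but Variety G is lower in aggregate. Whether to stratify depends on how mid-season canopy relates to the variety.
Because the variety influences mid-season canopy, mid-season canopy is a post-treatment mediator, not a confounder. Stratifying on it would bias the estimate; the causal effect is the crude pooled difference.
Pooled: Variety G 23.0% vs Variety E 40.9%; Variety G is lower overall.

Variety G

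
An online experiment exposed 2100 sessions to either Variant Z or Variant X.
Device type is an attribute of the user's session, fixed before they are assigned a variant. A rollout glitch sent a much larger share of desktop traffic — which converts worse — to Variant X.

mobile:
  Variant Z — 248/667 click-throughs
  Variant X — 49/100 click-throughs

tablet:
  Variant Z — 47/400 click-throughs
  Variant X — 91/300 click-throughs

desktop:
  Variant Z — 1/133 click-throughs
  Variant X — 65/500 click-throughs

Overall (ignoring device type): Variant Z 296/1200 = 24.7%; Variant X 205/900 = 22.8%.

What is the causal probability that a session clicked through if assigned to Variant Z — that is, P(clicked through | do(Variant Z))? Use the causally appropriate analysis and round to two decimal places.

Here device type is a common cause — it drives both which variant a case falls under and the outcome. The crude comparison mixes populations; the stratum-specific rates are the causally relevant ones.
Standardising Variant Z to the population device type mix: 0.365·248/667 + 0.333·47/400 + 0.301·1/133 = 0.177.

0.18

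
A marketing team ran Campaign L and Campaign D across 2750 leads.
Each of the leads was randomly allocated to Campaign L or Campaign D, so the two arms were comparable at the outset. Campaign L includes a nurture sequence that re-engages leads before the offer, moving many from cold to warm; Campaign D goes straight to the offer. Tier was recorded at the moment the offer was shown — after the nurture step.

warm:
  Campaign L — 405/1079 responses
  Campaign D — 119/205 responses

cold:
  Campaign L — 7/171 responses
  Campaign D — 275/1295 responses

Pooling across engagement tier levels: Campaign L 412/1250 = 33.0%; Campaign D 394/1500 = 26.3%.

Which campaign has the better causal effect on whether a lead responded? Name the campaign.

Within every engagement tier level Campaign D has the higher rate, yet pooled Campaign L does — Simpson's reversal.
Engagement tier is recorded after the campaign and is itself shifted by it — it sits on the causal path from campaign to outcome. Conditioning on a mediator would strip out part of the effect we want; the pooled comparison gives the total causal effect.
Pooled: Campaign L 33.0% vs Campaign D 26.3%; Campaign L is higher overall.

Campaign L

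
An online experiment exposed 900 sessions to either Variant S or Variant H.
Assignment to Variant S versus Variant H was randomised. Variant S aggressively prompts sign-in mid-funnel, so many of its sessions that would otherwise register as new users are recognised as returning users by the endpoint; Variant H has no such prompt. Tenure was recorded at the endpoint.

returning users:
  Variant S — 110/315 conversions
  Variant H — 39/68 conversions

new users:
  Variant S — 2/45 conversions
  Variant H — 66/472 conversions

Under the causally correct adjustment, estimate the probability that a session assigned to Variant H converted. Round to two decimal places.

0.19

Stratifying would compare variants among sessions the variants themselves sorted into user tenure groups — a form of selection on an intermediate. The unconditioned pooled rates give the total causal effect.
So P(outcome | do(Variant H)) is just the pooled rate for Variant H: 105/540 = 0.194.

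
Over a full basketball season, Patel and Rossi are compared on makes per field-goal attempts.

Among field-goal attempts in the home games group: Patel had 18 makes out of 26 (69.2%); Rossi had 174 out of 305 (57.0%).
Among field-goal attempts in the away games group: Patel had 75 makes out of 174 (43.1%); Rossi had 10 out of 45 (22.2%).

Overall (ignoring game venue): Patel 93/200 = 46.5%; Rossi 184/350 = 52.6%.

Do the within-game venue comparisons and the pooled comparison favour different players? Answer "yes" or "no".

Within each game venue level (home games 69.2% vs 57.0%; away games 43.1% vs 22.2%), Patel has the higher rate every time. Pooled: 46.5% vs 52.6% — Rossi has the higher rate overall. The two comparisons disagree.

yes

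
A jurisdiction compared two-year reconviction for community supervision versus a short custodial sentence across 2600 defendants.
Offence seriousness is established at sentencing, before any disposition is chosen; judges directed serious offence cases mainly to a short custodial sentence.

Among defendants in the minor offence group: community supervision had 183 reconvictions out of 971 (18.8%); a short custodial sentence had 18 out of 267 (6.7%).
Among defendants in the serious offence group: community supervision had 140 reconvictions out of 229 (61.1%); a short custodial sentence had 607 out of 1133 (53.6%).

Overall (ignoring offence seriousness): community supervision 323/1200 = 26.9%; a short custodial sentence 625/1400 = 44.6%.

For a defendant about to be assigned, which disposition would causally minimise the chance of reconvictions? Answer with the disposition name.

Offence seriousness differs across dispositions for reasons unrelated to any effect of the disposition itself, and it separately predicts the outcome — a classic confounder. We must compare within offence seriousness levels.
Within each level — minor offence: 18.8% vs 6.7%; serious offence: 61.1% vs 53.6% — a short custodial sentence is lower every time.

a short custodial sentence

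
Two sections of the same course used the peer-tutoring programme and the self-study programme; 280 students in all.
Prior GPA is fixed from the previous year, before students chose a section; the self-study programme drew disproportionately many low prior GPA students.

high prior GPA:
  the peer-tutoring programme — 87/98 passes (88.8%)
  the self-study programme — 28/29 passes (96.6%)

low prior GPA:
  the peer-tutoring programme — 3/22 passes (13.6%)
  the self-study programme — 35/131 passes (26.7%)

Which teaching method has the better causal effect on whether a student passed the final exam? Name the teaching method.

the self-study programme

the self-study programme is higher inside every prior GPA band stratum but the peer-tutoring programme is higher in aggregate. Whether to stratify depends on how prior GPA band relates to the teaching method.
Prior GPA band is set before the teaching method has any effect — it is not caused by the teaching method — and it independently drives the outcome. That makes it a confounder, so the causal comparison is within prior GPA band levels.
Within each level — high prior GPA: 88.8% vs 96.6%; low prior GPA: 13.6% vs 26.7% — the self-study programme is higher every time.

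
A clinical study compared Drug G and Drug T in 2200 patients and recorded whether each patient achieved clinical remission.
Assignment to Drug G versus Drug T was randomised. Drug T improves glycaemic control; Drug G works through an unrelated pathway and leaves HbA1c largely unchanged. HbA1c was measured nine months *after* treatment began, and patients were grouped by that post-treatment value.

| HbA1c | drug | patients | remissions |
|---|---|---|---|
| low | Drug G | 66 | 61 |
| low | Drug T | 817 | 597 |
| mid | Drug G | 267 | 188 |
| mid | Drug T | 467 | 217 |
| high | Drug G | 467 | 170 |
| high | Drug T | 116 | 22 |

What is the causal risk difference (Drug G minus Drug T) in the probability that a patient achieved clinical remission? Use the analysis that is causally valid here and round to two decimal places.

The HbA1c-specific comparison favours Drug G throughout, but the pooled figures favour Drug T. The question is whether to condition on HbA1c.
HbA1c here is a post-treatment variable shaped by the drug; conditioning on it would introduce bias rather than remove it. The overall comparison is the causal one.
The causal difference is the pooled difference: 0.524 − 0.597 = -0.073.

-0.07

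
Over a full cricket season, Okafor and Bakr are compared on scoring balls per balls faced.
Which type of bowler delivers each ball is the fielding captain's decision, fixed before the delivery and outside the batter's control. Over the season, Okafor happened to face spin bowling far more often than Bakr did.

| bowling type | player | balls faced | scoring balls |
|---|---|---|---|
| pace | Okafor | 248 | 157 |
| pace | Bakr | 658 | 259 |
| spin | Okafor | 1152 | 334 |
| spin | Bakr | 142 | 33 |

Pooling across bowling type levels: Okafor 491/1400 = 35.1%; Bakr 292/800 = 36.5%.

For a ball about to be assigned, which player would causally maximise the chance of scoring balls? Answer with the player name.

The stratified and pooled comparisons disagree (Okafor wins within each bowling type; Bakr wins overall), so the answer turns on the causal role of bowling type.
Nothing the player does changes bowling type; the imbalance is an allocation artefact. With bowling type also predicting the outcome, the pooled figure is confounded, and the within-stratum comparison is the causal one.
Within each level — pace: 63.3% vs 39.4%; spin: 29.0% vs 23.2% — Okafor is higher every time.

Okafor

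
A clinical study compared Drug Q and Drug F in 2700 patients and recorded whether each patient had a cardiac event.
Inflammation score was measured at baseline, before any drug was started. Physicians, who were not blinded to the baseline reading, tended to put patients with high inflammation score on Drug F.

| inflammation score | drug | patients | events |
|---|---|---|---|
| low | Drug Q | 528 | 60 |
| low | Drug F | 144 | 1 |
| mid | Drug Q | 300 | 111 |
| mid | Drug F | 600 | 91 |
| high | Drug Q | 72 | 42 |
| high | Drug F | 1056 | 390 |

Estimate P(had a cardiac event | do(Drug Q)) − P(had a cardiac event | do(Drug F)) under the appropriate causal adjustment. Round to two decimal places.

Drug F is lower inside every inflammation score stratum but Drug Q is lower in aggregate. Whether to stratify depends on how inflammation score relates to the drug.
Nothing the drug does changes inflammation score; the imbalance is an allocation artefact. With inflammation score also predicting the outcome, the pooled figure is confounded, and the within-stratum comparison is the causal one.
Adjusting over the population distribution of inflammation score: 0.249·(0.114−0.007) + 0.333·(0.370−0.152) + 0.418·(0.583−0.369) = +0.189.

+0.19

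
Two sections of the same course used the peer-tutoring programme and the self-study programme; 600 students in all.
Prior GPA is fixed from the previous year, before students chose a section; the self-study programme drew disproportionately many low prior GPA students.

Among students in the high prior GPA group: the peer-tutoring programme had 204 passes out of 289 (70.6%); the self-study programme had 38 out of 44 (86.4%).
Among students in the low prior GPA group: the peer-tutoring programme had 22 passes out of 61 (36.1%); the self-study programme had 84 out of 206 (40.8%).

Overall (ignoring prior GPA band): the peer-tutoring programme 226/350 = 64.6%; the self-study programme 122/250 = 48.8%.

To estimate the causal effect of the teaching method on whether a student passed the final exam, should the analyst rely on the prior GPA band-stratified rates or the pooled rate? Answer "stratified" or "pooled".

stratified

Here prior GPA band is a common cause — it drives both which teaching method a case falls under and the outcome. The crude comparison mixes populations; the stratum-specific rates are the causally relevant ones.
Within each level — high prior GPA: 70.6% vs 86.4%; low prior GPA: 36.1% vs 40.8% — the self-study programme is higher every time.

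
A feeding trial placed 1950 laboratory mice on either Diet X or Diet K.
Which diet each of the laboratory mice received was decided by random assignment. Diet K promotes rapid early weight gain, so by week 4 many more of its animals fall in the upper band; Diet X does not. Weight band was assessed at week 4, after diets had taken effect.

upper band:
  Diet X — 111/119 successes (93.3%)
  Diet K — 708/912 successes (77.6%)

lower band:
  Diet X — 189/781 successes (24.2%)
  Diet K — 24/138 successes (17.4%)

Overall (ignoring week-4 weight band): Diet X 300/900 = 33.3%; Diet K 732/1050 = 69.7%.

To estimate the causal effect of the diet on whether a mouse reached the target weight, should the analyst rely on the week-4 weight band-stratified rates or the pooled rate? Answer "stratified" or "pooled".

The distribution of week-4 weight band is itself part of what the diet does — it is an intermediate outcome. Holding it fixed would remove that part of the effect; the total effect is the pooled difference.
Pooled: Diet X 33.3% vs Diet K 69.7%; Diet K is higher overall.

pooled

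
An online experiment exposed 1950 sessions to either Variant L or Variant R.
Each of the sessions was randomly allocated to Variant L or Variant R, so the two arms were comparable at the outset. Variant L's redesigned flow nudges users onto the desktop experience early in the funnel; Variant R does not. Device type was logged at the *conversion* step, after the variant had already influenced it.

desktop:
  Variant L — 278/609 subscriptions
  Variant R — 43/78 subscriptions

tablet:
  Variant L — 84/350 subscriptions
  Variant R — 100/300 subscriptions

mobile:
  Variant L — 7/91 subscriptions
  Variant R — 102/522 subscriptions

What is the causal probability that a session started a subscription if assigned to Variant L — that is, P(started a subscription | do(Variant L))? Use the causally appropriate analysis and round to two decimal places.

The device type-specific comparison favours Variant R throughout, but the pooled figures favour Variant L. The question is whether to condition on device type.
Device type is recorded after the variant and is itself shifted by it — it sits on the causal path from variant to outcome. Conditioning on a mediator would strip out part of the effect we want; the pooled comparison gives the total causal effect.
So P(outcome | do(Variant L)) is just the pooled rate for Variant L: 369/1050 = 0.351.

0.35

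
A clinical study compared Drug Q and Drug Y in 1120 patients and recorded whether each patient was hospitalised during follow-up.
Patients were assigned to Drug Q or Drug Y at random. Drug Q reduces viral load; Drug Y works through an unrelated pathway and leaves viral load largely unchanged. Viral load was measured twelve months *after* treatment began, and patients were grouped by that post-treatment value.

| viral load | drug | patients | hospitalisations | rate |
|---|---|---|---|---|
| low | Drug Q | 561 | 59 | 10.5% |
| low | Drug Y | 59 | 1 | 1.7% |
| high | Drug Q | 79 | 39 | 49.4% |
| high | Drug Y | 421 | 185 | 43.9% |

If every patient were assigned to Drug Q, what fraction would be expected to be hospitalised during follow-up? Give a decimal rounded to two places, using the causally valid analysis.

Viral load is recorded after the drug and is itself shifted by it — it sits on the causal path from drug to outcome. Conditioning on a mediator would strip out part of the effect we want; the pooled comparison gives the total causal effect.
So P(outcome | do(Drug Q)) is just the pooled rate for Drug Q: 98/640 = 0.153.

0.15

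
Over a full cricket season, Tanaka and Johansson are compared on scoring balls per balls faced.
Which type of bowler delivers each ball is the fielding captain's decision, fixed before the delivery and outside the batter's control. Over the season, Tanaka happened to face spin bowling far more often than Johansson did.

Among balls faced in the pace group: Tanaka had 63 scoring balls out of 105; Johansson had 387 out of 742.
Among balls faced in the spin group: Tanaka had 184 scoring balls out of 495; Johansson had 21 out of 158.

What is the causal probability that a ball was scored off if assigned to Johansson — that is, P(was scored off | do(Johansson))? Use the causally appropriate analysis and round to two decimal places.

Within every bowling type level Tanaka has the higher rate, yet pooled Johansson does — Simpson's reversal.
Bowling type satisfies the back-door criterion: it is not a descendant of the player, and it blocks the spurious path from player to outcome. Adjusting for it (i.e., using the within-bowling type rates) gives the causal effect.
Standardising Johansson to the population bowling type mix: 0.565·387/742 + 0.435·21/158 = 0.352.

0.35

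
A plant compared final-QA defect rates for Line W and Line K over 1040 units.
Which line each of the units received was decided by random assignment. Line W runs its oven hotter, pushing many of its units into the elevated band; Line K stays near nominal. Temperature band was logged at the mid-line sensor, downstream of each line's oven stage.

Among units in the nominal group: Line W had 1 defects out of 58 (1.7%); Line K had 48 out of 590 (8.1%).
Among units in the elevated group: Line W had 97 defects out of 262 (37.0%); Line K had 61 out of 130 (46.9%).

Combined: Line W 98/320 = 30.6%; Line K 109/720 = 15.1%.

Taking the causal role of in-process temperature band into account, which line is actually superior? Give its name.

Line K

The in-process temperature band-specific comparison favours Line W throughout, but the pooled figures favour Line K. The question is whether to condition on in-process temperature band.
In-process temperature band is recorded after the line and is itself shifted by it — it sits on the causal path from line to outcome. Conditioning on a mediator would strip out part of the effect we want; the pooled comparison gives the total causal effect.
Pooled: Line W 30.6% vs Line K 15.1%; Line K is lower overall.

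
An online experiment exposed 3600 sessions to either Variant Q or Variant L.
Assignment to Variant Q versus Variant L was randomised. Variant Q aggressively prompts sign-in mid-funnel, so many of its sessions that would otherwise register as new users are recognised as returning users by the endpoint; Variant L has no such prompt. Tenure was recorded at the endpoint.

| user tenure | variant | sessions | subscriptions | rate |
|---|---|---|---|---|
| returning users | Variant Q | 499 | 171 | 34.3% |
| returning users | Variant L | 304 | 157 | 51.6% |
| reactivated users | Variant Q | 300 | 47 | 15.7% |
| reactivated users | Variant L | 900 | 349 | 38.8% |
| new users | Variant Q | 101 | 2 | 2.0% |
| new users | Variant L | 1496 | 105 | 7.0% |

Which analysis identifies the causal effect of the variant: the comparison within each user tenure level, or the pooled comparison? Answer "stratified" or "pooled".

The user tenure-specific comparison favours Variant L throughout, but the pooled figures favour Variant Q. The question is whether to condition on user tenure.
User tenure is downstream of the variant. One should not condition on a consequence of treatment, so the overall rates are the right comparison.
Pooled: Variant Q 24.4% vs Variant L 22.6%; Variant Q is higher overall.

pooled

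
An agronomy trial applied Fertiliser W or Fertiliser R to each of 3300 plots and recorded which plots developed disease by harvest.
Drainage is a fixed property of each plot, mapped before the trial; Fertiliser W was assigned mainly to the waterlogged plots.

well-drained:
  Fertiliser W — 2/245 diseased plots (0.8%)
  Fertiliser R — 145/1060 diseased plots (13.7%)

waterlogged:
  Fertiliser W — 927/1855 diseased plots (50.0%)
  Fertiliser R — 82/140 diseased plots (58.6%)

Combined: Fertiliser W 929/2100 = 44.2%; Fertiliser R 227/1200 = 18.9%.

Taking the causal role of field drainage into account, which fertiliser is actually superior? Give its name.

Fertiliser W

The imbalance in field drainage arose from how plots were allocated, not from anything the fertiliser did; and field drainage independently affects the outcome. The pooled gap is confounded — condition on field drainage.
Within each level — well-drained: 0.8% vs 13.7%; waterlogged: 50.0% vs 58.6% — Fertiliser W is lower every time.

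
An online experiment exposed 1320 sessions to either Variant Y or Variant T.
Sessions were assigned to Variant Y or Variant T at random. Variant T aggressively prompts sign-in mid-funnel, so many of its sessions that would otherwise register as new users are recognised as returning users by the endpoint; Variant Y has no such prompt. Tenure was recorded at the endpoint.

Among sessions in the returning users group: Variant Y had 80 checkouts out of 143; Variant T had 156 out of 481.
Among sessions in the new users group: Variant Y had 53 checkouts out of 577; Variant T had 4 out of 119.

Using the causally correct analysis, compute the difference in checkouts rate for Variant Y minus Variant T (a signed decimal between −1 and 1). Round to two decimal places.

-0.08

Stratifying would compare variants among sessions the variants themselves sorted into user tenure groups — a form of selection on an intermediate. The unconditioned pooled rates give the total causal effect.
The causal difference is the pooled difference: 0.185 − 0.267 = -0.082.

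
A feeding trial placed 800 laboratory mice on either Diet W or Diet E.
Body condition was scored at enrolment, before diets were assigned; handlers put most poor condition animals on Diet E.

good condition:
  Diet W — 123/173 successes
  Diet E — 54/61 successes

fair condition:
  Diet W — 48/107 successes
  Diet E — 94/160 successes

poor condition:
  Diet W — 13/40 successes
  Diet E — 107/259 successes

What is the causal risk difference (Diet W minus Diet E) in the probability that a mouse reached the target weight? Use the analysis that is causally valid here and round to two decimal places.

Diet E is higher inside every starting body condition stratum but Diet W is higher in aggregate. Whether to stratify depends on how starting body condition relates to the diet.
Since starting body condition is a pre-existing factor (not a product of the diet) and it affects the outcome on its own, it is a confounder. The stratified rates, not the pooled rate, identify the causal effect.
Adjusting over the population distribution of starting body condition: 0.292·(0.711−0.885) + 0.334·(0.449−0.588) + 0.374·(0.325−0.413) = -0.130.

-0.13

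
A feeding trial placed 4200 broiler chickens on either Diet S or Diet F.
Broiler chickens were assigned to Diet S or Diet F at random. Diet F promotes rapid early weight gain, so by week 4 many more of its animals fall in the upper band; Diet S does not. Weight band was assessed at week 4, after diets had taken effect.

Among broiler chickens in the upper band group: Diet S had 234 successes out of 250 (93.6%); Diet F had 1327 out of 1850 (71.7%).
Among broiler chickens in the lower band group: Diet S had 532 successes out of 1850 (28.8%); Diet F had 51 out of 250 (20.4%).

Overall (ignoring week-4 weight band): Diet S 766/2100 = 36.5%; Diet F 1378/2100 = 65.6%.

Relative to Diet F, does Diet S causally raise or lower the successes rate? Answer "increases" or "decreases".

decreases

Within every week-4 weight band level Diet S has the higher rate, yet pooled Diet F does — Simpson's reversal.
The distribution of week-4 weight band is itself part of what the diet does — it is an intermediate outcome. Holding it fixed would remove that part of the effect; the total effect is the pooled difference.
Pooled: Diet S 36.5% vs Diet F 65.6%; Diet F is higher overall.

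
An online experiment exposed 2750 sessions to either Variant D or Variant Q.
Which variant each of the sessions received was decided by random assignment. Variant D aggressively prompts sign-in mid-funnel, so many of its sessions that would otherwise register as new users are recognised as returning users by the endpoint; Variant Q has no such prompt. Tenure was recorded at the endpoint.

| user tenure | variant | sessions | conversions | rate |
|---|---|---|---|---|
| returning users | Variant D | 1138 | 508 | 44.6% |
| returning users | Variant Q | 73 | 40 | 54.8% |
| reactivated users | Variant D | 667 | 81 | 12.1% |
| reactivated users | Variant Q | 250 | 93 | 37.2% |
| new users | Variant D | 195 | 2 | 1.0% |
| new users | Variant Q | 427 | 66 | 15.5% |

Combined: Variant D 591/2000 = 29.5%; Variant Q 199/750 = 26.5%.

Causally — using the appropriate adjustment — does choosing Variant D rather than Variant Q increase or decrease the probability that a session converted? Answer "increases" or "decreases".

increases

Stratifying would compare variants among sessions the variants themselves sorted into user tenure groups — a form of selection on an intermediate. The unconditioned pooled rates give the total causal effect.
Pooled: Variant D 29.5% vs Variant Q 26.5%; Variant D is higher overall.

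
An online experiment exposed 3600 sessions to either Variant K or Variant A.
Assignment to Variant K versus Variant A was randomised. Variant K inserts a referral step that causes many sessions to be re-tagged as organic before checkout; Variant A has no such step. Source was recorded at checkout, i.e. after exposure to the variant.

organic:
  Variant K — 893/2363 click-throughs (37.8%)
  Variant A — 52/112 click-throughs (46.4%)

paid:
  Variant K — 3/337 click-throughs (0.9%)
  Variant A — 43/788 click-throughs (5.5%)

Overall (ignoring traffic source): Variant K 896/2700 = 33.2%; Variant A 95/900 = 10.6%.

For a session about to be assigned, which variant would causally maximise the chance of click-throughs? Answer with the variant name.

Variant A is higher inside every traffic source stratum but Variant K is higher in aggregate. Whether to stratify depends on how traffic source relates to the variant.
Traffic source is recorded after the variant and is itself shifted by it — it sits on the causal path from variant to outcome. Conditioning on a mediator would strip out part of the effect we want; the pooled comparison gives the total causal effect.
Pooled: Variant K 33.2% vs Variant A 10.6%; Variant K is higher overall.

Variant K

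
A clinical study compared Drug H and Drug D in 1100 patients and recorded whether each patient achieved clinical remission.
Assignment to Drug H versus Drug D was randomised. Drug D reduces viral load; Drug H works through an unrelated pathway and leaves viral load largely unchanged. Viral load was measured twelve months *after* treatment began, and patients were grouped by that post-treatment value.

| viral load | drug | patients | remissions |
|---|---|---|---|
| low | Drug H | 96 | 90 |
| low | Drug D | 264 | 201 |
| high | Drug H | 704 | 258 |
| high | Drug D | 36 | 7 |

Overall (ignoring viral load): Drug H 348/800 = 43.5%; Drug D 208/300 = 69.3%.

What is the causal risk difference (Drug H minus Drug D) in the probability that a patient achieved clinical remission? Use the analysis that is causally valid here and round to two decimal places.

-0.26

Viral load is downstream of the drug. One should not condition on a consequence of treatment, so the overall rates are the right comparison.
The causal difference is the pooled difference: 0.435 − 0.693 = -0.258.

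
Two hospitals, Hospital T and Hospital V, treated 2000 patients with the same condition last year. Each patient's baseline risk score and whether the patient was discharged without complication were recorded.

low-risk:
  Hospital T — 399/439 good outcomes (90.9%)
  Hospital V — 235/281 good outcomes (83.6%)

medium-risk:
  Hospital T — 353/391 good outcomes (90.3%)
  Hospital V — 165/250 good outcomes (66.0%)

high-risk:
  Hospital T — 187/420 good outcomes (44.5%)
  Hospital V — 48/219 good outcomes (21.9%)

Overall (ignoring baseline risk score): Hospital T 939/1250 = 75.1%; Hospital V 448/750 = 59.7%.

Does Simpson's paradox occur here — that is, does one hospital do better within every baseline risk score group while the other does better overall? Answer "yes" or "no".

Within each baseline risk score level (low-risk 90.9% vs 83.6%; medium-risk 90.3% vs 66.0%; high-risk 44.5% vs 21.9%), Hospital T has the higher rate every time. Pooled: 75.1% vs 59.7% — Hospital T has the higher rate overall. They agree.

no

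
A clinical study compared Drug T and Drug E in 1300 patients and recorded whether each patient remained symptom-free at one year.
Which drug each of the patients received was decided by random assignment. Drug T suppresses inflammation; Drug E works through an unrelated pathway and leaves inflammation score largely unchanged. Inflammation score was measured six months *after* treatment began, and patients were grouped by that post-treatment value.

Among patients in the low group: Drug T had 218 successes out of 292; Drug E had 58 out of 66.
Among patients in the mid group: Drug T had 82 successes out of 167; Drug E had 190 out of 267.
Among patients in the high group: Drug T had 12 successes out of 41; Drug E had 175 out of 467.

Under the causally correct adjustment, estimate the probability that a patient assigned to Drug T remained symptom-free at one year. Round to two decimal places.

0.62

The distribution of inflammation score is itself part of what the drug does — it is an intermediate outcome. Holding it fixed would remove that part of the effect; the total effect is the pooled difference.
So P(outcome | do(Drug T)) is just the pooled rate for Drug T: 312/500 = 0.624.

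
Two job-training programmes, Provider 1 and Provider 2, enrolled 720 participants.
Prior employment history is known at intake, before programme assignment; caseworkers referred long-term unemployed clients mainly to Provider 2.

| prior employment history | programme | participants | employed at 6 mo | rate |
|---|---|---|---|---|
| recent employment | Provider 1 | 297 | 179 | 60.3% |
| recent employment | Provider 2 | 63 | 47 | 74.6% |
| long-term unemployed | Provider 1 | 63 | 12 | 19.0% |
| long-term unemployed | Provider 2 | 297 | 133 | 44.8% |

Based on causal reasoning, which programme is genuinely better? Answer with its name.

Provider 2

The stratified and pooled comparisons disagree (Provider 2 wins within each prior employment history; Provider 1 wins overall), so the answer turns on the causal role of prior employment history.
Here prior employment history is a common cause — it drives both which programme a case falls under and the outcome. The crude comparison mixes populations; the stratum-specific rates are the causally relevant ones.
Within each level — recent employment: 60.3% vs 74.6%; long-term unemployed: 19.0% vs 44.8% — Provider 2 is higher every time.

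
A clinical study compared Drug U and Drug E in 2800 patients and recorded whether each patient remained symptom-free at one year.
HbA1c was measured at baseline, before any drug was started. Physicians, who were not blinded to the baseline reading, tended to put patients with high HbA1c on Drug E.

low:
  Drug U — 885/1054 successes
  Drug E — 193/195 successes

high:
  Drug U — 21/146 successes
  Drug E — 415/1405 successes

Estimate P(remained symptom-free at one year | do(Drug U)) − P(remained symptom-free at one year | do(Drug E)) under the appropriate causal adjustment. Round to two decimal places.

The stratified and pooled comparisons disagree (Drug E wins within each HbA1c; Drug U wins overall), so the answer turns on the causal role of HbA1c.
HbA1c is set before the drug has any effect — it is not caused by the drug — and it independently drives the outcome. That makes it a confounder, so the causal comparison is within HbA1c levels.
Adjusting over the population distribution of HbA1c: 0.446·(0.840−0.990) + 0.554·(0.144−0.295) = -0.151.

-0.15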